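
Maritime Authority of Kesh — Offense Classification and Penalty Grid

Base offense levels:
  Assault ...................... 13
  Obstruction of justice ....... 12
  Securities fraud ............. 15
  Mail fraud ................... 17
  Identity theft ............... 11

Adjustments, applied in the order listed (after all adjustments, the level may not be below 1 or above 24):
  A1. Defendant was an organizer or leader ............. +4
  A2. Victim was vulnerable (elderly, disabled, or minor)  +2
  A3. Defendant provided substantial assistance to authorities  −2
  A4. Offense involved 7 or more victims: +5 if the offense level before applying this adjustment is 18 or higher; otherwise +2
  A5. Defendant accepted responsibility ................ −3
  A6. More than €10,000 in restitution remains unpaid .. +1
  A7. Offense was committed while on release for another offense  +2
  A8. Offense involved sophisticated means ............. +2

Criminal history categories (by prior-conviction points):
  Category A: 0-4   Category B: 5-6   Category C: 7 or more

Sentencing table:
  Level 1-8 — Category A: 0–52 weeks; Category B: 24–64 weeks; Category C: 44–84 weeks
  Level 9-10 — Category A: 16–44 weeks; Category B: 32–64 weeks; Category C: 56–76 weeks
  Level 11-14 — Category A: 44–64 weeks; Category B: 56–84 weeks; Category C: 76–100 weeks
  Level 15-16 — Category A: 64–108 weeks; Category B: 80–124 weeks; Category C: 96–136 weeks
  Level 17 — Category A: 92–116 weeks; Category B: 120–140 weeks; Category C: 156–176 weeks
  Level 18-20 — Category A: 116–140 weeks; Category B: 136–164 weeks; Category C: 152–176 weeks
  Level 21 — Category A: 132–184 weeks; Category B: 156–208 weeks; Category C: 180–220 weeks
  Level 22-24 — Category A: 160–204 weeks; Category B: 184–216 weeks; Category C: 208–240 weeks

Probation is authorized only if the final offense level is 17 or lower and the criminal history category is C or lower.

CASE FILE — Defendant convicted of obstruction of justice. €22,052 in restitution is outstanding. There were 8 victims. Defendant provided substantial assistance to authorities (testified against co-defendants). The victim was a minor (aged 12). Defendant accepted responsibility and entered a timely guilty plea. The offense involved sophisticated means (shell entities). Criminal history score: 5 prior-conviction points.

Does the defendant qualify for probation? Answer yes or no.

Yes

Base offense level for obstruction of justice: 12.
A1 does not apply.
A2 applies: 12 + 2 = 14.
A3 applies: 14 − 2 = 12.
A4 applies (level before this adjustment is 12 < 18, so +2): 12 + 2 = 14.
A5 applies: 14 − 3 = 11.
A6 applies: 11 + 1 = 12.
A7 does not apply.
A8 applies: 12 + 2 = 14.
Final offense level: 14.
Criminal history: 5 prior points → Category B (5-6).
Level 14 falls in the 11-14 band.
Grid: Level 11-14 × Category B = 56-84 weeks.
Probation check: level 14 ≤ 17 and category B ≤ C → eligible.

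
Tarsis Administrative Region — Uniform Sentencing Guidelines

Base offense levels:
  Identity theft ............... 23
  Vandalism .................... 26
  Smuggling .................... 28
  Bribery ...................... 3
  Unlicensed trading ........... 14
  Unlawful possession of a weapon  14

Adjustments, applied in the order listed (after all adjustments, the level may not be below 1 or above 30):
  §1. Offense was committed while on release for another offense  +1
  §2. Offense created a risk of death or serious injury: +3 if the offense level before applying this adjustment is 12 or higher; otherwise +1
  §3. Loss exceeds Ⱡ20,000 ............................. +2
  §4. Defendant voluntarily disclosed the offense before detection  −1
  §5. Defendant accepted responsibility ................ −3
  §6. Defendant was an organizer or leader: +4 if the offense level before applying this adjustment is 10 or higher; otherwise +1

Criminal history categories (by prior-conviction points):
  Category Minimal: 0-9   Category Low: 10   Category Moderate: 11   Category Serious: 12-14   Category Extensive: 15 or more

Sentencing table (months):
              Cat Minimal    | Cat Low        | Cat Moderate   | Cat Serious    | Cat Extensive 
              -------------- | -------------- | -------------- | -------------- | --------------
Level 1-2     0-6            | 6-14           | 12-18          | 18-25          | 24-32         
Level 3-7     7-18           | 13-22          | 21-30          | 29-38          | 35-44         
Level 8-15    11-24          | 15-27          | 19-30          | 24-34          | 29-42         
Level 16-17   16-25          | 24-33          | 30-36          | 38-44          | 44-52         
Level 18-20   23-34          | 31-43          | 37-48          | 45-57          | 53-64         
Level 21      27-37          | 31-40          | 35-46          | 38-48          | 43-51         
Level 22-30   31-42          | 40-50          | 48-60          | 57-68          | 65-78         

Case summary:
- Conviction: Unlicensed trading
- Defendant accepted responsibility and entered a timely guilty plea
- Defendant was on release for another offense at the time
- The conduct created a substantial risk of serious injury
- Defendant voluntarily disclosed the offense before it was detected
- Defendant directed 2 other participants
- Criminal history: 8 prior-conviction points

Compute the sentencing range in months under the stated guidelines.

Base offense level for unlicensed trading: 14.
§1 applies: 14 + 1 = 15.
§2 applies (level before this adjustment is 15 ≥ 12, so +3): 15 + 3 = 18.
§3 does not apply.
§4 applies: 18 − 1 = 17.
§5 applies: 17 − 3 = 14.
§6 applies (level before this adjustment is 14 ≥ 10, so +4): 14 + 4 = 18.
Final offense level: 18.
Criminal history: 8 prior points → Category Minimal (0-9).
Level 18 falls in the 18-20 band.
Grid: Level 18-20 × Category Minimal = 23-34 months.

23-34 months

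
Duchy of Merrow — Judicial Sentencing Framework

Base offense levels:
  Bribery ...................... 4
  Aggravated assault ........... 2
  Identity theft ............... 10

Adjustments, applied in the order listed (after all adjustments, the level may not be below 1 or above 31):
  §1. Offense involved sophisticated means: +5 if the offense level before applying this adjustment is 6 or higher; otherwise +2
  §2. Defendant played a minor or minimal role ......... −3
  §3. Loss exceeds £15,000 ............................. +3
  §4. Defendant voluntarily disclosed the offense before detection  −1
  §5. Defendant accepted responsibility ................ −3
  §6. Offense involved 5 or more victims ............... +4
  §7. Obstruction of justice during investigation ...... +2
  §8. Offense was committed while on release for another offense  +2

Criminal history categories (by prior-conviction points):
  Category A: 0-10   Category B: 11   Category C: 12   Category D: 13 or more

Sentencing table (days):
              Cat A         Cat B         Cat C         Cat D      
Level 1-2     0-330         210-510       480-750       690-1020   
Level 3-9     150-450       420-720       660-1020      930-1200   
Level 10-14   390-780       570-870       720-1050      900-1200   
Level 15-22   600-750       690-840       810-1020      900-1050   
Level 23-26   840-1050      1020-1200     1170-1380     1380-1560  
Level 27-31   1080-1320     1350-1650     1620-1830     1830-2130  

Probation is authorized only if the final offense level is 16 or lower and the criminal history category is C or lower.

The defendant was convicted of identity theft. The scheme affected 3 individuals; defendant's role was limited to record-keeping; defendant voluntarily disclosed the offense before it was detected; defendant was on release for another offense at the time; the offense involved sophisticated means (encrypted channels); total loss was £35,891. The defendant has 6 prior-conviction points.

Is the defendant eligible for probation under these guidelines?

Base offense level for identity theft: 10.
§1 applies (level before this adjustment is 10 ≥ 6, so +5): 10 + 5 = 15.
§2 applies: 15 − 3 = 12.
§3 applies: 12 + 3 = 15.
§4 applies: 15 − 1 = 14.
§5 does not apply.
§6 does not apply.
§7 does not apply.
§8 applies: 14 + 2 = 16.
Final offense level: 16.
Criminal history: 6 prior points → Category A (0-10).
Level 16 falls in the 15-22 band.
Grid: Level 15-22 × Category A = 600-750 days.
Probation check: level 16 ≤ 16 and category A ≤ C → eligible.

Yes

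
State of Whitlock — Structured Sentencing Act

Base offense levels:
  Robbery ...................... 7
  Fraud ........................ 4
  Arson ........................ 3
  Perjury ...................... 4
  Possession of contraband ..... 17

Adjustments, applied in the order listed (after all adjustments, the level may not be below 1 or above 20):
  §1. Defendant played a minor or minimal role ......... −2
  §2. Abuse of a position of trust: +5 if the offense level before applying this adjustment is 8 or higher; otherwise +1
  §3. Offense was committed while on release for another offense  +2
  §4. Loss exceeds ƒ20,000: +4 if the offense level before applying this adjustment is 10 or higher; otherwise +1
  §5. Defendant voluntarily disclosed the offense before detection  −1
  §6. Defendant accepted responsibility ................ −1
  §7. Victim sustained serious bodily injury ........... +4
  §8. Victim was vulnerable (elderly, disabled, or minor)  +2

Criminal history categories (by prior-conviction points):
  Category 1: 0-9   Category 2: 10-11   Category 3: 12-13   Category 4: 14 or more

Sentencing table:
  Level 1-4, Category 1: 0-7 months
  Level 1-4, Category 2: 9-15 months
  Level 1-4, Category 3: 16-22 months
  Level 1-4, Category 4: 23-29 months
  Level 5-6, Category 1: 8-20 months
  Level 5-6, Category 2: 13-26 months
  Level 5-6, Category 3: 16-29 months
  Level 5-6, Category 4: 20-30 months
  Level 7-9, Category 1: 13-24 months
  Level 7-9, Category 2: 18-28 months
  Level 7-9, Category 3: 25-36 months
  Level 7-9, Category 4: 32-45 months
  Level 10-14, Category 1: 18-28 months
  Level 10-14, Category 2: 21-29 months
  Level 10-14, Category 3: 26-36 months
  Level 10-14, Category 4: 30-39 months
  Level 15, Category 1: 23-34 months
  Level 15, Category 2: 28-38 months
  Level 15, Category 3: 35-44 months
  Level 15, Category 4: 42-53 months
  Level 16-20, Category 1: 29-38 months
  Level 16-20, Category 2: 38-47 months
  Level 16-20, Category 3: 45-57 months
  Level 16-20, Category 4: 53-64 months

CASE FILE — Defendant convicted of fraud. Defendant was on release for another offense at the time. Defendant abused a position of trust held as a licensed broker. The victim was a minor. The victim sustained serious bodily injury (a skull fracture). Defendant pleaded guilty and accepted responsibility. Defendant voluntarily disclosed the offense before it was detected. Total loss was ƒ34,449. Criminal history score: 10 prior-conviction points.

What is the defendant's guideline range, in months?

Base offense level for fraud: 4.
§2 applies (level before this adjustment is 4 < 8, so +1): 4 + 1 = 5.
§3 applies: 5 + 2 = 7.
§4 applies (level before this adjustment is 7 < 10, so +1): 7 + 1 = 8.
§5 applies: 8 − 1 = 7.
§6 applies: 7 − 1 = 6.
§7 applies: 6 + 4 = 10.
§8 applies: 10 + 2 = 12.
Final offense level: 12.
Criminal history: 10 prior points → Category 2 (10-11).
Level 12 falls in the 10-14 band.
Grid: Level 10-14 × Category 2 = 21-29 months.

21-29 months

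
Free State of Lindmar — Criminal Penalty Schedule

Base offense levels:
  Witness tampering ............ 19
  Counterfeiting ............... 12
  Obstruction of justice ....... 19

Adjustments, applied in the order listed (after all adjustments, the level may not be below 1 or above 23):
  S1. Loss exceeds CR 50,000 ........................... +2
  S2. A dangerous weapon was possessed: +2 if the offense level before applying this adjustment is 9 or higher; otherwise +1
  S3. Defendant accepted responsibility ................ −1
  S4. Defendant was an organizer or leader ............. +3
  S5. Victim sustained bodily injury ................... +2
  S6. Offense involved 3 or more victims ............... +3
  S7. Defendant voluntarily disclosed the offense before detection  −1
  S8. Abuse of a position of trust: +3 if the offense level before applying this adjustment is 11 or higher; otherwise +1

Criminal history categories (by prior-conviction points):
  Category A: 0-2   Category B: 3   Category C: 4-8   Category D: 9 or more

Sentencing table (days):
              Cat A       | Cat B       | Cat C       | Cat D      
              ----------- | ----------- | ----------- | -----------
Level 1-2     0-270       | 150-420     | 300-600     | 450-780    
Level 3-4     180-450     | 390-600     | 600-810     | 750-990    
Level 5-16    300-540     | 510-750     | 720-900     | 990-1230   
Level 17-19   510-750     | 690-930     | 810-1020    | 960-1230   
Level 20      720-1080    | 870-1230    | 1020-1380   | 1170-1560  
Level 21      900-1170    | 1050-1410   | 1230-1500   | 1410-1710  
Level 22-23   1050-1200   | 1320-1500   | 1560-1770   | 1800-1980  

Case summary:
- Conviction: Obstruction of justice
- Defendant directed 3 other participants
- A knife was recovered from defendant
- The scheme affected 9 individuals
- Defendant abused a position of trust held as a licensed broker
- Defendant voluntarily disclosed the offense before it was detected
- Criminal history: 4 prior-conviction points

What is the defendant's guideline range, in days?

Base offense level for obstruction of justice: 19.
S1 does not apply.
S2 applies (level before this adjustment is 19 ≥ 9, so +2): 19 + 2 = 21.
S3 does not apply.
S4 applies: 21 + 3 = 24.
S6 applies: 24 + 3 = 27.
S7 applies: 27 − 1 = 26.
S8 applies (level before this adjustment is 26 ≥ 11, so +3): 26 + 3 = 29.
Level 29 exceeds the maximum of 23; capped at 23.
Final offense level: 23.
Criminal history: 4 prior points → Category C (4-8).
Level 23 falls in the 22-23 band.
Grid: Level 22-23 × Category C = 1560-1770 days.

1560-1770 days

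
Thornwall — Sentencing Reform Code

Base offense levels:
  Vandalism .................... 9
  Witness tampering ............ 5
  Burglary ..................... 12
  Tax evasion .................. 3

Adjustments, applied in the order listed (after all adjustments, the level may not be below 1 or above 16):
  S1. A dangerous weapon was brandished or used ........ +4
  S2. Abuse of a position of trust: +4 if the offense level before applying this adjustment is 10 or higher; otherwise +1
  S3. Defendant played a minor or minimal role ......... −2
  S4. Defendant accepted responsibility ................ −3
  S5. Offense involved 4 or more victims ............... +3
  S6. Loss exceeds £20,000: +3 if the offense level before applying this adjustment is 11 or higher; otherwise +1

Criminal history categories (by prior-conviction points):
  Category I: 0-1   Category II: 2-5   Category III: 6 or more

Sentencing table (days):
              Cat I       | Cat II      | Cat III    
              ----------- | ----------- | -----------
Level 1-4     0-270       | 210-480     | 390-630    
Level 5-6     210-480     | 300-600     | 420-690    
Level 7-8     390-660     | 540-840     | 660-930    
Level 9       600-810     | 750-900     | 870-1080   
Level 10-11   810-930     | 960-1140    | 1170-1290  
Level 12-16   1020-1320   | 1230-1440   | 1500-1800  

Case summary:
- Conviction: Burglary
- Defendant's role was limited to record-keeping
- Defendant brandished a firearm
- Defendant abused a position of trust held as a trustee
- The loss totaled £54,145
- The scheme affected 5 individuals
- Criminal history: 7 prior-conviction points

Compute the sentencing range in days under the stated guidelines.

1500-1800 days

Base offense level for burglary: 12.
S1 applies: 12 + 4 = 16.
S2 applies (level before this adjustment is 16 ≥ 10, so +4): 16 + 4 = 20.
S3 applies: 20 − 2 = 18.
S4 does not apply.
S5 applies: 18 + 3 = 21.
S6 applies (level before this adjustment is 21 ≥ 11, so +3): 21 + 3 = 24.
Level 24 exceeds the maximum of 16; capped at 16.
Final offense level: 16.
Criminal history: 7 prior points → Category III (6+).
Level 16 falls in the 12-16 band.
Grid: Level 12-16 × Category III = 1500-1800 days.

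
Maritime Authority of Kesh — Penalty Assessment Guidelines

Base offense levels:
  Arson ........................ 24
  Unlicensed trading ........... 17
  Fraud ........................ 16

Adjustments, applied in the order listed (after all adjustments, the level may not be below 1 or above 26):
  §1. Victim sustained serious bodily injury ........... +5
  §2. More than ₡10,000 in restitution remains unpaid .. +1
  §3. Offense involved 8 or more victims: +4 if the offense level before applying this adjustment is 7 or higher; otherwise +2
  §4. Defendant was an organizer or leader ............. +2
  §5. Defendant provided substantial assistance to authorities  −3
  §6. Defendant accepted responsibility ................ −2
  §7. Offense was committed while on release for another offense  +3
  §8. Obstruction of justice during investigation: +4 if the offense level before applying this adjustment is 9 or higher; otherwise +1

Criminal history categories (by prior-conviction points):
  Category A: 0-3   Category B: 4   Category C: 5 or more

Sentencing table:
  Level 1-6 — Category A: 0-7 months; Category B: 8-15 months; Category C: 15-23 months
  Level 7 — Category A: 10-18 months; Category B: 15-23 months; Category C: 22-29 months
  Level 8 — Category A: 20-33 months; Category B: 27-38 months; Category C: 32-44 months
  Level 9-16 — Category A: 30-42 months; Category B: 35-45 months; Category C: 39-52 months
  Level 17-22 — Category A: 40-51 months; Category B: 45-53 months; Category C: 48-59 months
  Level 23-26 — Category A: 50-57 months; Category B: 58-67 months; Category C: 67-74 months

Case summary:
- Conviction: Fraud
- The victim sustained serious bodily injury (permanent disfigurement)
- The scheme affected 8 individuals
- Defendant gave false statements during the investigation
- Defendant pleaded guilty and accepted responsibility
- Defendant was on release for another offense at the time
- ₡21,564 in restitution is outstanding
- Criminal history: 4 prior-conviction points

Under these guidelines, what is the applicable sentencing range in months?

Base offense level for fraud: 16.
§1 applies: 16 + 5 = 21.
§2 applies: 21 + 1 = 22.
§3 applies (level before this adjustment is 22 ≥ 7, so +4): 22 + 4 = 26.
§4 does not apply.
§5 does not apply.
§6 applies: 26 − 2 = 24.
§7 applies: 24 + 3 = 27.
§8 applies (level before this adjustment is 27 ≥ 9, so +4): 27 + 4 = 31.
Level 31 exceeds the maximum of 26; capped at 26.
Final offense level: 26.
Criminal history: 4 prior points → Category B (4).
Level 26 falls in the 23-26 band.
Grid: Level 23-26 × Category B = 58-67 months.

58-67 months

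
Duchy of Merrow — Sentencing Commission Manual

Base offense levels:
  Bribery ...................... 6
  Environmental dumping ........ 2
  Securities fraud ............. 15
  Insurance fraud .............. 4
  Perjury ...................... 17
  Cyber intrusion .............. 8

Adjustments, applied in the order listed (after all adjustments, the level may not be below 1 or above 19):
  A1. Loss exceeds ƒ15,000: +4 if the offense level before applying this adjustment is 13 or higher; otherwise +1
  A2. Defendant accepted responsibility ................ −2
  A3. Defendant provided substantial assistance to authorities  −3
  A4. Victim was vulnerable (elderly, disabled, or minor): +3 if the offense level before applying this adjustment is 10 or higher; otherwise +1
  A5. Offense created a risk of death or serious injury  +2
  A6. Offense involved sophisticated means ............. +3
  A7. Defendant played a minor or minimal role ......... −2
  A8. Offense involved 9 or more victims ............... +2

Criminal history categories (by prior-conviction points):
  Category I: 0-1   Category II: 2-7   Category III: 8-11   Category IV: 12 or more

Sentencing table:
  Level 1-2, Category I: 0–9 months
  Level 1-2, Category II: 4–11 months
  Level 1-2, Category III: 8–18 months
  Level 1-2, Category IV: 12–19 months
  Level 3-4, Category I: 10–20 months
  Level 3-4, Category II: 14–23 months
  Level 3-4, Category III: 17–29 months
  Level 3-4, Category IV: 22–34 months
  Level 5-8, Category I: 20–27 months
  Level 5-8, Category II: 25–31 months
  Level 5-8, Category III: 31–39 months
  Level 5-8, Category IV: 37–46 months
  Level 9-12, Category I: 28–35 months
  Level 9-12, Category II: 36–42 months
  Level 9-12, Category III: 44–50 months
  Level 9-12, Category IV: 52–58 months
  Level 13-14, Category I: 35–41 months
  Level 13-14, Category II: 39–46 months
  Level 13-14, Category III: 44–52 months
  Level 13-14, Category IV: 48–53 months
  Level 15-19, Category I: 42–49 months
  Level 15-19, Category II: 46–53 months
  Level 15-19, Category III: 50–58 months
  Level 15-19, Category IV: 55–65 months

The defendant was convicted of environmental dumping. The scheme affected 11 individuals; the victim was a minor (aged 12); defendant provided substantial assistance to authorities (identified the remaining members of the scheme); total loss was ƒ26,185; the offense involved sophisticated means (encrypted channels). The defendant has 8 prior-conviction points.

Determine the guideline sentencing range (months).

Base offense level for environmental dumping: 2.
A1 applies (level before this adjustment is 2 < 13, so +1): 2 + 1 = 3.
A3 applies: 3 − 3 = 0.
A4 applies (level before this adjustment is 0 < 10, so +1): 0 + 1 = 1.
A5 does not apply.
A6 applies: 1 + 3 = 4.
A7 does not apply.
A8 applies: 4 + 2 = 6.
Final offense level: 6.
Criminal history: 8 prior points → Category III (8-11).
Level 6 falls in the 5-8 band.
Grid: Level 5-8 × Category III = 31-39 months.

31-39 months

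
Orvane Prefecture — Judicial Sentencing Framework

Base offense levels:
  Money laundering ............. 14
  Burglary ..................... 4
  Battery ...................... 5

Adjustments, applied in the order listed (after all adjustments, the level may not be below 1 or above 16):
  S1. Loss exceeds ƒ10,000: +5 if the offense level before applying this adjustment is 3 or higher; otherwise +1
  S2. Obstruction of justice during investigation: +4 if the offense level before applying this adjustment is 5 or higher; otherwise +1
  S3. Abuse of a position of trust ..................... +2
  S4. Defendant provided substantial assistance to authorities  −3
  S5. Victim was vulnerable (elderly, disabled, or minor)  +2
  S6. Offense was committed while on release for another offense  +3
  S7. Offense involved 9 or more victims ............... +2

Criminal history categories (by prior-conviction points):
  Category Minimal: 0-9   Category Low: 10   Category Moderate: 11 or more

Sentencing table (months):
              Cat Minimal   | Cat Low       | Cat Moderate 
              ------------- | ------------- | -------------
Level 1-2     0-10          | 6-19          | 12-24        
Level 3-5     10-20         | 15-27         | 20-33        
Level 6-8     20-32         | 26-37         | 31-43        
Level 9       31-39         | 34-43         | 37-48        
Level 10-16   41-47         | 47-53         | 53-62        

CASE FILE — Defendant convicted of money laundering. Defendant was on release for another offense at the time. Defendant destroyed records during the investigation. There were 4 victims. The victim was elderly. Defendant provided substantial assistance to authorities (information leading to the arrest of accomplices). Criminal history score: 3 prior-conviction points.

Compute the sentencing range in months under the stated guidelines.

41-47 months

Base offense level for money laundering: 14.
S2 applies (level before this adjustment is 14 ≥ 5, so +4): 14 + 4 = 18.
S4 applies: 18 − 3 = 15.
S5 applies: 15 + 2 = 17.
S6 applies: 17 + 3 = 20.
Level 20 exceeds the maximum of 16; capped at 16.
Final offense level: 16.
Criminal history: 3 prior points → Category Minimal (0-9).
Level 16 falls in the 10-16 band.
Grid: Level 10-16 × Category Minimal = 41-47 months.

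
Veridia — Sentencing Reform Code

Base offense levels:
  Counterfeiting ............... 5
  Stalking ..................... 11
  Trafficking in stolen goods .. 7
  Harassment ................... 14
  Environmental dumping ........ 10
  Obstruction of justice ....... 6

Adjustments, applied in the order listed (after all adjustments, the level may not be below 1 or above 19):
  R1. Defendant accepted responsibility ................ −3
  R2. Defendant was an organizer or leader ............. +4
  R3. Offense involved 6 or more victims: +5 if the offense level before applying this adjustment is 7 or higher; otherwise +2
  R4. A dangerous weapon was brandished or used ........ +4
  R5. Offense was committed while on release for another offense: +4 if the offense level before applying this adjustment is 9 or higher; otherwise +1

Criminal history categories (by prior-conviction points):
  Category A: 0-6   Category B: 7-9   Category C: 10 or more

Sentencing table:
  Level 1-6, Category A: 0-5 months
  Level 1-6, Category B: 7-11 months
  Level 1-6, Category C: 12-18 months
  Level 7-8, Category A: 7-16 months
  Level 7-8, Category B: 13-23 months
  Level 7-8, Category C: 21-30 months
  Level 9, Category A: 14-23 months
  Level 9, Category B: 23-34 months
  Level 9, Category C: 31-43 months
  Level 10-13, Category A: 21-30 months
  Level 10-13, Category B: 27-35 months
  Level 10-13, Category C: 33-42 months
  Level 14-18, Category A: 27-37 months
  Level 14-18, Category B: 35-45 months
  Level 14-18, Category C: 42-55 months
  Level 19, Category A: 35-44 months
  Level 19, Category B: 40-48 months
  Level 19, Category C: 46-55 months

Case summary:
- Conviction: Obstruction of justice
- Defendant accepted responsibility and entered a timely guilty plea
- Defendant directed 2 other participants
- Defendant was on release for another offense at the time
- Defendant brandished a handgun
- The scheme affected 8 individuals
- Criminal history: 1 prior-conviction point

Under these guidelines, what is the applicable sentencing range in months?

35-44 months

Base offense level for obstruction of justice: 6.
R1 applies: 6 − 3 = 3.
R2 applies: 3 + 4 = 7.
R3 applies (level before this adjustment is 7 ≥ 7, so +5): 7 + 5 = 12.
R4 applies: 12 + 4 = 16.
R5 applies (level before this adjustment is 16 ≥ 9, so +4): 16 + 4 = 20.
Level 20 exceeds the maximum of 19; capped at 19.
Final offense level: 19.
Criminal history: 1 prior point → Category A (0-6).
Level 19 falls in the 19 band.
Grid: Level 19 × Category A = 35-44 months.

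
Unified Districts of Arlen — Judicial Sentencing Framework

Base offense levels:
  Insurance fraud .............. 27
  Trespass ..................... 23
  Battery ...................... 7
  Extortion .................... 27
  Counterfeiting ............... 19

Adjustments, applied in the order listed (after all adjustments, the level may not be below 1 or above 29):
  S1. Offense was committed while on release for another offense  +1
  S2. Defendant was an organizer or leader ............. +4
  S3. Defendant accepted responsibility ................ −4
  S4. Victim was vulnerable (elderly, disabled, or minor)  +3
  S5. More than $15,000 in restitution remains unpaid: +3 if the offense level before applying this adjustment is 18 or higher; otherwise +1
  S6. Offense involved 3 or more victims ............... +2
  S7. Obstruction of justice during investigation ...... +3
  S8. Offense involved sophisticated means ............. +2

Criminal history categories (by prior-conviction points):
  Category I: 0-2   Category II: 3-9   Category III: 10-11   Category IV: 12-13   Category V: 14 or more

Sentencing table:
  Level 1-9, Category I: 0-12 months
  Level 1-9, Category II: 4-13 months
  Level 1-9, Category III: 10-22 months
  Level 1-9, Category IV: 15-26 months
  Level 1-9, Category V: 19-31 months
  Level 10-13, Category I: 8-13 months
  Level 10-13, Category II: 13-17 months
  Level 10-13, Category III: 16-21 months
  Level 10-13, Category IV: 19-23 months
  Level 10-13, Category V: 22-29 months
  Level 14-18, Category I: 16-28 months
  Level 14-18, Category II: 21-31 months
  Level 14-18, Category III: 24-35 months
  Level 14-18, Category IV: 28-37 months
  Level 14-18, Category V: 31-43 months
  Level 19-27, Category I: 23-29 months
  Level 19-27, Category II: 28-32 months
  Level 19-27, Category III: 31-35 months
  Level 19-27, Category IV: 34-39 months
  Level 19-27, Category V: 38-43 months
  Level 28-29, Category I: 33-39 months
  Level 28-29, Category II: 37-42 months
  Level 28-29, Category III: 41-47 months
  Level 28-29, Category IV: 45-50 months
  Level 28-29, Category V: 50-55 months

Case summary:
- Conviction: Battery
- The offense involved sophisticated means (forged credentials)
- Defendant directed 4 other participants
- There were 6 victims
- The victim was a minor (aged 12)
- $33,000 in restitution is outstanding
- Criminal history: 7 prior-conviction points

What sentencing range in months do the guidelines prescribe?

28-32 months

Base offense level for battery: 7.
S2 applies: 7 + 4 = 11.
S3 does not apply.
S4 applies: 11 + 3 = 14.
S5 applies (level before this adjustment is 14 < 18, so +1): 14 + 1 = 15.
S6 applies: 15 + 2 = 17.
S8 applies: 17 + 2 = 19.
Final offense level: 19.
Criminal history: 7 prior points → Category II (3-9).
Level 19 falls in the 19-27 band.
Grid: Level 19-27 × Category II = 28-32 months.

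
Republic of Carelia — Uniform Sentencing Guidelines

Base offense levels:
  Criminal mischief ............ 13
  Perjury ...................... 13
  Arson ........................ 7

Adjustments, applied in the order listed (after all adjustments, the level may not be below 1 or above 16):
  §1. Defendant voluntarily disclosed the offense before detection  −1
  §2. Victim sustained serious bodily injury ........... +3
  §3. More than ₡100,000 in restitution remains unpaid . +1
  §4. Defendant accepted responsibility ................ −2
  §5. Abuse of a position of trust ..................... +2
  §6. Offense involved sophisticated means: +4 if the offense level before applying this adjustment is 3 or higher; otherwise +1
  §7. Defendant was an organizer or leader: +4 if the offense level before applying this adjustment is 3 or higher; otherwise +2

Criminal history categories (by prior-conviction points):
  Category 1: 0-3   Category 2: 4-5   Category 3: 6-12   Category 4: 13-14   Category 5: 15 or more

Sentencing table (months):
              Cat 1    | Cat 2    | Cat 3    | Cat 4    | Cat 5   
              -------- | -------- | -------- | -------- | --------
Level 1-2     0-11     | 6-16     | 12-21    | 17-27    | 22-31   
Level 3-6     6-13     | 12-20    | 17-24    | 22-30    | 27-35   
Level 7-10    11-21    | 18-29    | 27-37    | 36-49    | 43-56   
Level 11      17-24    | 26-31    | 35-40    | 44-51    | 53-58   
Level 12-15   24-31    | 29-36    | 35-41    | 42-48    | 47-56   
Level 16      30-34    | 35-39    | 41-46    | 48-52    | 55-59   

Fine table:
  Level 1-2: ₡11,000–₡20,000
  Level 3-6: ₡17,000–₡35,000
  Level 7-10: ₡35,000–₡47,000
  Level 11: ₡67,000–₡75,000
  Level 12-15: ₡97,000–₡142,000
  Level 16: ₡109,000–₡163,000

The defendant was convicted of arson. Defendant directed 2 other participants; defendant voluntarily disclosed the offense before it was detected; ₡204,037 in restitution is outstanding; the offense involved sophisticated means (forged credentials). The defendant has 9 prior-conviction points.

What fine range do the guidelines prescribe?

₡97,000–₡142,000

Base offense level for arson: 7.
§1 applies: 7 − 1 = 6.
§3 applies: 6 + 1 = 7.
§6 applies (level before this adjustment is 7 ≥ 3, so +4): 7 + 4 = 11.
§7 applies (level before this adjustment is 11 ≥ 3, so +4): 11 + 4 = 15.
Final offense level: 15.
Level 15 falls in the 12-15 band.
Fine table: Level 12-15 → ₡97,000–₡142,000.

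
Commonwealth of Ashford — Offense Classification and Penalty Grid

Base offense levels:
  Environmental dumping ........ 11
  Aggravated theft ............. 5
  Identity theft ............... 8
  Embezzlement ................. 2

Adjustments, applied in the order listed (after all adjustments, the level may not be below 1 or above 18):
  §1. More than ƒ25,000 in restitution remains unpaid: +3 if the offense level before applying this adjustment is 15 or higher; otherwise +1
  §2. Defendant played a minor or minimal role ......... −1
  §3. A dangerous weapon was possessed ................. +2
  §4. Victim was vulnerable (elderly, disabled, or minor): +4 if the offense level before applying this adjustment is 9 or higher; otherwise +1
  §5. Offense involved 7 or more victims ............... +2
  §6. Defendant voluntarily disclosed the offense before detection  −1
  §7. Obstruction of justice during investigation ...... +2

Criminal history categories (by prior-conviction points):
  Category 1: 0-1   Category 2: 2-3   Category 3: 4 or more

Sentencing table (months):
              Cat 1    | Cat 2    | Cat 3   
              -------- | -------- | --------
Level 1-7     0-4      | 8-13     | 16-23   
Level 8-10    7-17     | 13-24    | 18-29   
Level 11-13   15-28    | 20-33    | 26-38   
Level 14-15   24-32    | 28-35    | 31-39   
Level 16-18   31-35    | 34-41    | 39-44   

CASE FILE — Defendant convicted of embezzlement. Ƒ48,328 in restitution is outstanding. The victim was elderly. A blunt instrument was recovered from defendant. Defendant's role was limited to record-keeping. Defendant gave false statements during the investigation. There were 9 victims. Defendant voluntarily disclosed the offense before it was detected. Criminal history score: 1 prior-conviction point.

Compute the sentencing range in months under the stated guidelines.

7-17 months

Base offense level for embezzlement: 2.
§1 applies (level before this adjustment is 2 < 15, so +1): 2 + 1 = 3.
§2 applies: 3 − 1 = 2.
§3 applies: 2 + 2 = 4.
§4 applies (level before this adjustment is 4 < 9, so +1): 4 + 1 = 5.
§5 applies: 5 + 2 = 7.
§6 applies: 7 − 1 = 6.
§7 applies: 6 + 2 = 8.
Final offense level: 8.
Criminal history: 1 prior point → Category 1 (0-1).
Level 8 falls in the 8-10 band.
Grid: Level 8-10 × Category 1 = 7-17 months.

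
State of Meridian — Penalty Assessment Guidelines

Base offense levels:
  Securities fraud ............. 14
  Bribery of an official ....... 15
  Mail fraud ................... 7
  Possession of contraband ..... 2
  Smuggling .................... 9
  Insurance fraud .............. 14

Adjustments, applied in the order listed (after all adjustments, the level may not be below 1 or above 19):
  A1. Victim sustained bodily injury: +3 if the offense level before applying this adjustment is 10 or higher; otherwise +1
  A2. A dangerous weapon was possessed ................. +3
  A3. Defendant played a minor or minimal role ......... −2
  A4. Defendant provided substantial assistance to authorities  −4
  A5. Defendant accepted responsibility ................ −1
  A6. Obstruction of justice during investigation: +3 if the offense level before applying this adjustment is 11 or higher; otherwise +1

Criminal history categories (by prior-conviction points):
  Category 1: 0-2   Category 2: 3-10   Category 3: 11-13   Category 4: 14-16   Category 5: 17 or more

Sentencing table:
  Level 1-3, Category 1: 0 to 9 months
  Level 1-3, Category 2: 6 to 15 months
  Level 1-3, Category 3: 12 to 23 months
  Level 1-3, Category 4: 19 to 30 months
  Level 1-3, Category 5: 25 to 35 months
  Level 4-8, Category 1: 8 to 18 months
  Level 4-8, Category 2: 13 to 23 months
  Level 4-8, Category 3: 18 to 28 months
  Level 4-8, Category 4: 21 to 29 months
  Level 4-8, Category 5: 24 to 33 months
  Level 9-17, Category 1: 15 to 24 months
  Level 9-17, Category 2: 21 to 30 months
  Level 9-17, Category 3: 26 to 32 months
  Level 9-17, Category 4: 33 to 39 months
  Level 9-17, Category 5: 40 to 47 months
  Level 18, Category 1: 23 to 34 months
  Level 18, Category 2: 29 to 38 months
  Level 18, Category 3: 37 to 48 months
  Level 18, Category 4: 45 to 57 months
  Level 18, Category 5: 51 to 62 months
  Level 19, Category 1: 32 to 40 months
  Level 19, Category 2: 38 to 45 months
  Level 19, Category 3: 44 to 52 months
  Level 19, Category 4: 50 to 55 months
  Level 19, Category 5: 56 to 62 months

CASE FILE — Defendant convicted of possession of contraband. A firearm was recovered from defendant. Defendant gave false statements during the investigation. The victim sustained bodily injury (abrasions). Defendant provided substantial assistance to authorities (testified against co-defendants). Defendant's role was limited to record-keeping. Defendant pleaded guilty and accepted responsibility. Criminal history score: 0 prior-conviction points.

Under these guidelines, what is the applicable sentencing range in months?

0-9 months

Base offense level for possession of contraband: 2.
A1 applies (level before this adjustment is 2 < 10, so +1): 2 + 1 = 3.
A2 applies: 3 + 3 = 6.
A3 applies: 6 − 2 = 4.
A4 applies: 4 − 4 = 0.
A5 applies: 0 − 1 = -1.
A6 applies (level before this adjustment is -1 < 11, so +1): -1 + 1 = 0.
Level 0 is below the minimum of 1; floored at 1.
Final offense level: 1.
Criminal history: 0 prior points → Category 1 (0-2).
Level 1 falls in the 1-3 band.
Grid: Level 1-3 × Category 1 = 0-9 months.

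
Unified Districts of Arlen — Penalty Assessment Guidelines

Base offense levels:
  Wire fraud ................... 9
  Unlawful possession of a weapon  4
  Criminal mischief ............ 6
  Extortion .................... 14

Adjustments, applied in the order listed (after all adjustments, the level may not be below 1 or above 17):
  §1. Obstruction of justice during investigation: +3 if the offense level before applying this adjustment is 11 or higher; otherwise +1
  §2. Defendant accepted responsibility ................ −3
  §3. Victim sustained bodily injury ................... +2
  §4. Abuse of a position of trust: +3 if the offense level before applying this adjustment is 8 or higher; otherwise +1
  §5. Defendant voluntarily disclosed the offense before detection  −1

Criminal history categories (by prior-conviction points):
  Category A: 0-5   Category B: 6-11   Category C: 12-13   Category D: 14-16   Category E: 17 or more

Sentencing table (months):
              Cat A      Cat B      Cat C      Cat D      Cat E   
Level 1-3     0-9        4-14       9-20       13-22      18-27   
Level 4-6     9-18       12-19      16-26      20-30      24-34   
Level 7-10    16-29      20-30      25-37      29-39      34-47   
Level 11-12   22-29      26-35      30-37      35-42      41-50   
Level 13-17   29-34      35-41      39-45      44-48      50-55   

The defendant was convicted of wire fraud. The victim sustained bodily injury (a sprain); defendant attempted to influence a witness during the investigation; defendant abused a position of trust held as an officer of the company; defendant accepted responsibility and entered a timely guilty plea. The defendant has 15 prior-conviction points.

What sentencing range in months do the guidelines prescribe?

35-42 months

Base offense level for wire fraud: 9.
§1 applies (level before this adjustment is 9 < 11, so +1): 9 + 1 = 10.
§2 applies: 10 − 3 = 7.
§3 applies: 7 + 2 = 9.
§4 applies (level before this adjustment is 9 ≥ 8, so +3): 9 + 3 = 12.
§5 does not apply.
Final offense level: 12.
Criminal history: 15 prior points → Category D (14-16).
Level 12 falls in the 11-12 band.
Grid: Level 11-12 × Category D = 35-42 months.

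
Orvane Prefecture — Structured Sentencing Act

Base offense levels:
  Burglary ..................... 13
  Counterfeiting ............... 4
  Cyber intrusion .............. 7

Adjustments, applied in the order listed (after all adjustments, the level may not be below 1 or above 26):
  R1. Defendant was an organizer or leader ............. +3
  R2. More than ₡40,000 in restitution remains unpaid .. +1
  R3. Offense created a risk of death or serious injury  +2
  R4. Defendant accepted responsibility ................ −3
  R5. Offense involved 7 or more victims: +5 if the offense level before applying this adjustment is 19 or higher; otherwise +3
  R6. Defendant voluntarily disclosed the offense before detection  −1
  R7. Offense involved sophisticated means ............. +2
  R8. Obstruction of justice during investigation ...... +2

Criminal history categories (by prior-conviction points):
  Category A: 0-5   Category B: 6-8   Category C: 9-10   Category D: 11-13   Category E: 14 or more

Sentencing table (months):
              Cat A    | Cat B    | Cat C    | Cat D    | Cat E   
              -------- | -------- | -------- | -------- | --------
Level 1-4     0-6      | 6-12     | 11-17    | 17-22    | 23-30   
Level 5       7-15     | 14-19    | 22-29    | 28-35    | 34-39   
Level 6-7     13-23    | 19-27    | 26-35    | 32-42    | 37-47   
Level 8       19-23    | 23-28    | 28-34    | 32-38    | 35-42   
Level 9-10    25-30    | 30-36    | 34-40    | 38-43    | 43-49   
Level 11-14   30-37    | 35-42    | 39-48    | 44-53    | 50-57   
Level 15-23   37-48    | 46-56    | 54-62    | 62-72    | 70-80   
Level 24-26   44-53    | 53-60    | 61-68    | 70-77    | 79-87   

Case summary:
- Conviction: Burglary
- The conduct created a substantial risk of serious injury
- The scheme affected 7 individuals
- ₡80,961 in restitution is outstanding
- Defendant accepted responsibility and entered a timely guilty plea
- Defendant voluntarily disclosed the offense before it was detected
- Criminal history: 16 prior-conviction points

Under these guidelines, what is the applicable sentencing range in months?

Base offense level for burglary: 13.
R2 applies: 13 + 1 = 14.
R3 applies: 14 + 2 = 16.
R4 applies: 16 − 3 = 13.
R5 applies (level before this adjustment is 13 < 19, so +3): 13 + 3 = 16.
R6 applies: 16 − 1 = 15.
R8 does not apply.
Final offense level: 15.
Criminal history: 16 prior points → Category E (14+).
Level 15 falls in the 15-23 band.
Grid: Level 15-23 × Category E = 70-80 months.

70-80 months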